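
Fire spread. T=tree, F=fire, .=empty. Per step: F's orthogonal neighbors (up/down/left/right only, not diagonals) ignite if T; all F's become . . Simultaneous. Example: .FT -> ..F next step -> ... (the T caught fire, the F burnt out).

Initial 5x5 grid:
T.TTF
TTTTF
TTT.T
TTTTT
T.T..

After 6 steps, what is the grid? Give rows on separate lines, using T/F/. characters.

Step 1: 3 trees catch fire, 2 burn out
  T.TF.
  TTTF.
  TTT.F
  TTTTT
  T.T..
Step 2: 3 trees catch fire, 3 burn out
  T.F..
  TTF..
  TTT..
  TTTTF
  T.T..
Step 3: 3 trees catch fire, 3 burn out
  T....
  TF...
  TTF..
  TTTF.
  T.T..
Step 4: 3 trees catch fire, 3 burn out
  T....
  F....
  TF...
  TTF..
  T.T..
Step 5: 4 trees catch fire, 3 burn out
  F....
  .....
  F....
  TF...
  T.F..
Step 6: 1 trees catch fire, 4 burn out
  .....
  .....
  .....
  F....
  T....

.....
.....
.....
F....
T....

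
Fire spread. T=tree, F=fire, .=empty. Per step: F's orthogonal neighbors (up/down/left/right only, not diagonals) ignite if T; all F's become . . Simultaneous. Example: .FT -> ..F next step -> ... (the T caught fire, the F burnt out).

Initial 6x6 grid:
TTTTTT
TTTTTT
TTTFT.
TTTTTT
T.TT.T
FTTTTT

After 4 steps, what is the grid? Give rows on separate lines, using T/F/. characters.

Step 1: 6 trees catch fire, 2 burn out
  TTTTTT
  TTTFTT
  TTF.F.
  TTTFTT
  F.TT.T
  .FTTTT
Step 2: 9 trees catch fire, 6 burn out
  TTTFTT
  TTF.FT
  TF....
  FTF.FT
  ..TF.T
  ..FTTT
Step 3: 9 trees catch fire, 9 burn out
  TTF.FT
  TF...F
  F.....
  .F...F
  ..F..T
  ...FTT
Step 4: 5 trees catch fire, 9 burn out
  TF...F
  F.....
  ......
  ......
  .....F
  ....FT

TF...F
F.....
......
......
.....F
....FT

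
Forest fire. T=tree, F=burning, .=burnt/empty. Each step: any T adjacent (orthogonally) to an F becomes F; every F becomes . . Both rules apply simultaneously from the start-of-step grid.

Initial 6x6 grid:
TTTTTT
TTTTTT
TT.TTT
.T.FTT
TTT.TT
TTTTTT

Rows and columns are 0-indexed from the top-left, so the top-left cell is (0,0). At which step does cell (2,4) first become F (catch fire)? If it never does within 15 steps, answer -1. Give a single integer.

Step 1: cell (2,4)='T' (+2 fires, +1 burnt)
Step 2: cell (2,4)='F' (+4 fires, +2 burnt)
  -> target ignites at step 2
Step 3: cell (2,4)='.' (+6 fires, +4 burnt)
Step 4: cell (2,4)='.' (+6 fires, +6 burnt)
Step 5: cell (2,4)='.' (+5 fires, +6 burnt)
Step 6: cell (2,4)='.' (+5 fires, +5 burnt)
Step 7: cell (2,4)='.' (+2 fires, +5 burnt)
Step 8: cell (2,4)='.' (+1 fires, +2 burnt)
Step 9: cell (2,4)='.' (+0 fires, +1 burnt)
  fire out at step 9

2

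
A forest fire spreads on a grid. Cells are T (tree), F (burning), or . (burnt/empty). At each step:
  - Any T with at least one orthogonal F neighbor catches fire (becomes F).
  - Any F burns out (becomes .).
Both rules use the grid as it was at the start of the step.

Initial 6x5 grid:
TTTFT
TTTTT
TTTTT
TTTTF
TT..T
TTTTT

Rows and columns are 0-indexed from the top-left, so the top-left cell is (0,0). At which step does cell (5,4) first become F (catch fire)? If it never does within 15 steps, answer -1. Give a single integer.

Step 1: cell (5,4)='T' (+6 fires, +2 burnt)
Step 2: cell (5,4)='F' (+6 fires, +6 burnt)
  -> target ignites at step 2
Step 3: cell (5,4)='.' (+5 fires, +6 burnt)
Step 4: cell (5,4)='.' (+5 fires, +5 burnt)
Step 5: cell (5,4)='.' (+3 fires, +5 burnt)
Step 6: cell (5,4)='.' (+1 fires, +3 burnt)
Step 7: cell (5,4)='.' (+0 fires, +1 burnt)
  fire out at step 7

2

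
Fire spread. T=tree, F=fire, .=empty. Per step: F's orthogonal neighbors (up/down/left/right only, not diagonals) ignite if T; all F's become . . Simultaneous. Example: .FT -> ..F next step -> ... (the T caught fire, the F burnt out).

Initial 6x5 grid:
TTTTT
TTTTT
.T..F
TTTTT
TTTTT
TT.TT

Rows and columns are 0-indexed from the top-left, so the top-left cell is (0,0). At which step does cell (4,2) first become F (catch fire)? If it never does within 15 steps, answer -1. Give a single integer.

Step 1: cell (4,2)='T' (+2 fires, +1 burnt)
Step 2: cell (4,2)='T' (+4 fires, +2 burnt)
Step 3: cell (4,2)='T' (+5 fires, +4 burnt)
Step 4: cell (4,2)='F' (+5 fires, +5 burnt)
  -> target ignites at step 4
Step 5: cell (4,2)='.' (+5 fires, +5 burnt)
Step 6: cell (4,2)='.' (+3 fires, +5 burnt)
Step 7: cell (4,2)='.' (+1 fires, +3 burnt)
Step 8: cell (4,2)='.' (+0 fires, +1 burnt)
  fire out at step 8

4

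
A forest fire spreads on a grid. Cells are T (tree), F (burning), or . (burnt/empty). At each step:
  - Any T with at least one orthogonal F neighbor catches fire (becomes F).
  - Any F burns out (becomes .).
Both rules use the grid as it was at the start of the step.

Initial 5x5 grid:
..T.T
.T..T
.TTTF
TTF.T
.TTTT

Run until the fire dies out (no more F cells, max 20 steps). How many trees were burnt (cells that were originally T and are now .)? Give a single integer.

Step 1: +6 fires, +2 burnt (F count now 6)
Step 2: +6 fires, +6 burnt (F count now 6)
Step 3: +1 fires, +6 burnt (F count now 1)
Step 4: +0 fires, +1 burnt (F count now 0)
Fire out after step 4
Initially T: 14, now '.': 24
Total burnt (originally-T cells now '.'): 13

Answer: 13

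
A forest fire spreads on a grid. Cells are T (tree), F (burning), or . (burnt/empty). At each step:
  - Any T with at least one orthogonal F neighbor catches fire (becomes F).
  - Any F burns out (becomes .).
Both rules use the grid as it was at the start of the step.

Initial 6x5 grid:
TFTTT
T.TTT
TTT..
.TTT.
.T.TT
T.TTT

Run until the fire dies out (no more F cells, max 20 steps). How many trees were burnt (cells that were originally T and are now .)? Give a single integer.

Answer: 20

Derivation:
Step 1: +2 fires, +1 burnt (F count now 2)
Step 2: +3 fires, +2 burnt (F count now 3)
Step 3: +4 fires, +3 burnt (F count now 4)
Step 4: +3 fires, +4 burnt (F count now 3)
Step 5: +2 fires, +3 burnt (F count now 2)
Step 6: +2 fires, +2 burnt (F count now 2)
Step 7: +2 fires, +2 burnt (F count now 2)
Step 8: +2 fires, +2 burnt (F count now 2)
Step 9: +0 fires, +2 burnt (F count now 0)
Fire out after step 9
Initially T: 21, now '.': 29
Total burnt (originally-T cells now '.'): 20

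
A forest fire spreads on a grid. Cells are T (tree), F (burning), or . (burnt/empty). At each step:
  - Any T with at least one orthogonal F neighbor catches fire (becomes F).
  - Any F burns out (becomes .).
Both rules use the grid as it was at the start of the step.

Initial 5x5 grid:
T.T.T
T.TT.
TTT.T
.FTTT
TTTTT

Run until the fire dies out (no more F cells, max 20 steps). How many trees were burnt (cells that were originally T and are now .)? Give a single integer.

Step 1: +3 fires, +1 burnt (F count now 3)
Step 2: +5 fires, +3 burnt (F count now 5)
Step 3: +4 fires, +5 burnt (F count now 4)
Step 4: +5 fires, +4 burnt (F count now 5)
Step 5: +0 fires, +5 burnt (F count now 0)
Fire out after step 5
Initially T: 18, now '.': 24
Total burnt (originally-T cells now '.'): 17

Answer: 17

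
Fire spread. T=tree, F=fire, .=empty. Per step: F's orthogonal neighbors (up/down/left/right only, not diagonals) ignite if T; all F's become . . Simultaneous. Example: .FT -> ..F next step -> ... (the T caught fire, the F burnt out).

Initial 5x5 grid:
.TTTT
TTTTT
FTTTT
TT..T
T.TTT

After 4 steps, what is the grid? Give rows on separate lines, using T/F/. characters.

Step 1: 3 trees catch fire, 1 burn out
  .TTTT
  FTTTT
  .FTTT
  FT..T
  T.TTT
Step 2: 4 trees catch fire, 3 burn out
  .TTTT
  .FTTT
  ..FTT
  .F..T
  F.TTT
Step 3: 3 trees catch fire, 4 burn out
  .FTTT
  ..FTT
  ...FT
  ....T
  ..TTT
Step 4: 3 trees catch fire, 3 burn out
  ..FTT
  ...FT
  ....F
  ....T
  ..TTT

..FTT
...FT
....F
....T
..TTT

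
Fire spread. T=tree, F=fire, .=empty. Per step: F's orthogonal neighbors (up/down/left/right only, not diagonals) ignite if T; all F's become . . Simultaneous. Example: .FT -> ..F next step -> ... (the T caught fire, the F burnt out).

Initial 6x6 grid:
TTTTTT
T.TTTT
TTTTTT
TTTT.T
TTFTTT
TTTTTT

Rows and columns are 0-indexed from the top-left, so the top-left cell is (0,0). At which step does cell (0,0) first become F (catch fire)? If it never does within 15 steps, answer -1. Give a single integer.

Step 1: cell (0,0)='T' (+4 fires, +1 burnt)
Step 2: cell (0,0)='T' (+7 fires, +4 burnt)
Step 3: cell (0,0)='T' (+7 fires, +7 burnt)
Step 4: cell (0,0)='T' (+6 fires, +7 burnt)
Step 5: cell (0,0)='T' (+5 fires, +6 burnt)
Step 6: cell (0,0)='F' (+3 fires, +5 burnt)
  -> target ignites at step 6
Step 7: cell (0,0)='.' (+1 fires, +3 burnt)
Step 8: cell (0,0)='.' (+0 fires, +1 burnt)
  fire out at step 8

6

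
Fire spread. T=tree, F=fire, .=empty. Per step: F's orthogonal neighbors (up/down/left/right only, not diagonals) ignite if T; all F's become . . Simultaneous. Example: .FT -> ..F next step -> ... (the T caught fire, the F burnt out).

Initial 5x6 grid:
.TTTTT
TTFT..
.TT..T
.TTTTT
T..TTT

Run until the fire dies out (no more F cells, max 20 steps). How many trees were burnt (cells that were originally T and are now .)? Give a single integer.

Answer: 19

Derivation:
Step 1: +4 fires, +1 burnt (F count now 4)
Step 2: +5 fires, +4 burnt (F count now 5)
Step 3: +3 fires, +5 burnt (F count now 3)
Step 4: +3 fires, +3 burnt (F count now 3)
Step 5: +2 fires, +3 burnt (F count now 2)
Step 6: +2 fires, +2 burnt (F count now 2)
Step 7: +0 fires, +2 burnt (F count now 0)
Fire out after step 7
Initially T: 20, now '.': 29
Total burnt (originally-T cells now '.'): 19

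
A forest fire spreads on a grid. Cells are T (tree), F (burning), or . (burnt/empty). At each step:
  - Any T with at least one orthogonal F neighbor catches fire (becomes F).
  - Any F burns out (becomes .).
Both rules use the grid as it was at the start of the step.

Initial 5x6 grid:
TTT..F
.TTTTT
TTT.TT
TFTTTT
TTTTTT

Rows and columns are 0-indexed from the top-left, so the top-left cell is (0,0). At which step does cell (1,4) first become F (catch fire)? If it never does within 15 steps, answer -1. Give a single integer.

Step 1: cell (1,4)='T' (+5 fires, +2 burnt)
Step 2: cell (1,4)='F' (+8 fires, +5 burnt)
  -> target ignites at step 2
Step 3: cell (1,4)='.' (+7 fires, +8 burnt)
Step 4: cell (1,4)='.' (+4 fires, +7 burnt)
Step 5: cell (1,4)='.' (+0 fires, +4 burnt)
  fire out at step 5

2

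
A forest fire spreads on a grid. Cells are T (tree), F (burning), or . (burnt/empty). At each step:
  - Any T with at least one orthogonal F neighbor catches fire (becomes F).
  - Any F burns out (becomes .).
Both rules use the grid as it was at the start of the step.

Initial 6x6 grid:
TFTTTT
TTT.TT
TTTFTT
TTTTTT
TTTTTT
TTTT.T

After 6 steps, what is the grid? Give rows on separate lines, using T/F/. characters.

Step 1: 6 trees catch fire, 2 burn out
  F.FTTT
  TFT.TT
  TTF.FT
  TTTFTT
  TTTTTT
  TTTT.T
Step 2: 9 trees catch fire, 6 burn out
  ...FTT
  F.F.FT
  TF...F
  TTF.FT
  TTTFTT
  TTTT.T
Step 3: 8 trees catch fire, 9 burn out
  ....FT
  .....F
  F.....
  TF...F
  TTF.FT
  TTTF.T
Step 4: 5 trees catch fire, 8 burn out
  .....F
  ......
  ......
  F.....
  TF...F
  TTF..T
Step 5: 3 trees catch fire, 5 burn out
  ......
  ......
  ......
  ......
  F.....
  TF...F
Step 6: 1 trees catch fire, 3 burn out
  ......
  ......
  ......
  ......
  ......
  F.....

......
......
......
......
......
F.....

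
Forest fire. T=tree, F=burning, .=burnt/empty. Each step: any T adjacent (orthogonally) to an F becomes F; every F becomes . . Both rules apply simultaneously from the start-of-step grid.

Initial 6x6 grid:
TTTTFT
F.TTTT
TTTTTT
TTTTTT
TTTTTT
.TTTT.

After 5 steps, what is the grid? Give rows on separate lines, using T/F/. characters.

Step 1: 5 trees catch fire, 2 burn out
  FTTF.F
  ..TTFT
  FTTTTT
  TTTTTT
  TTTTTT
  .TTTT.
Step 2: 7 trees catch fire, 5 burn out
  .FF...
  ..TF.F
  .FTTFT
  FTTTTT
  TTTTTT
  .TTTT.
Step 3: 7 trees catch fire, 7 burn out
  ......
  ..F...
  ..FF.F
  .FTTFT
  FTTTTT
  .TTTT.
Step 4: 5 trees catch fire, 7 burn out
  ......
  ......
  ......
  ..FF.F
  .FTTFT
  .TTTT.
Step 5: 5 trees catch fire, 5 burn out
  ......
  ......
  ......
  ......
  ..FF.F
  .FTTF.

......
......
......
......
..FF.F
.FTTF.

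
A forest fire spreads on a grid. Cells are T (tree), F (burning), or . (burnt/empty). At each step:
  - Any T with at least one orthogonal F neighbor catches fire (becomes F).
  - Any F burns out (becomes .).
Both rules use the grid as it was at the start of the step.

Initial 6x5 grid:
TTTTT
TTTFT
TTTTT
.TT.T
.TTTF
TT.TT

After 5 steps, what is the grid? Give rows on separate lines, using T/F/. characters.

Step 1: 7 trees catch fire, 2 burn out
  TTTFT
  TTF.F
  TTTFT
  .TT.F
  .TTF.
  TT.TF
Step 2: 7 trees catch fire, 7 burn out
  TTF.F
  TF...
  TTF.F
  .TT..
  .TF..
  TT.F.
Step 3: 5 trees catch fire, 7 burn out
  TF...
  F....
  TF...
  .TF..
  .F...
  TT...
Step 4: 4 trees catch fire, 5 burn out
  F....
  .....
  F....
  .F...
  .....
  TF...
Step 5: 1 trees catch fire, 4 burn out
  .....
  .....
  .....
  .....
  .....
  F....

.....
.....
.....
.....
.....
F....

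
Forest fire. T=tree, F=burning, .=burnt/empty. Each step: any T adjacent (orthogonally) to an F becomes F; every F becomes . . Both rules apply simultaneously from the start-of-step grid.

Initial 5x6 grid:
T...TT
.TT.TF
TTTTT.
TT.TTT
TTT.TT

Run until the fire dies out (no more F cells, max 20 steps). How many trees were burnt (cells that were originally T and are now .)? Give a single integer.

Step 1: +2 fires, +1 burnt (F count now 2)
Step 2: +2 fires, +2 burnt (F count now 2)
Step 3: +2 fires, +2 burnt (F count now 2)
Step 4: +4 fires, +2 burnt (F count now 4)
Step 5: +3 fires, +4 burnt (F count now 3)
Step 6: +3 fires, +3 burnt (F count now 3)
Step 7: +2 fires, +3 burnt (F count now 2)
Step 8: +2 fires, +2 burnt (F count now 2)
Step 9: +0 fires, +2 burnt (F count now 0)
Fire out after step 9
Initially T: 21, now '.': 29
Total burnt (originally-T cells now '.'): 20

Answer: 20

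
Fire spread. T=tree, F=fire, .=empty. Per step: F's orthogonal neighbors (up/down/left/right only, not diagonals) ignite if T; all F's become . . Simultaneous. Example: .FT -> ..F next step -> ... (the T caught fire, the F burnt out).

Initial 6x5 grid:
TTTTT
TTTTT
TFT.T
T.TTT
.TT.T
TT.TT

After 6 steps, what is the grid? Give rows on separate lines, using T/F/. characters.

Step 1: 3 trees catch fire, 1 burn out
  TTTTT
  TFTTT
  F.F.T
  T.TTT
  .TT.T
  TT.TT
Step 2: 5 trees catch fire, 3 burn out
  TFTTT
  F.FTT
  ....T
  F.FTT
  .TT.T
  TT.TT
Step 3: 5 trees catch fire, 5 burn out
  F.FTT
  ...FT
  ....T
  ...FT
  .TF.T
  TT.TT
Step 4: 4 trees catch fire, 5 burn out
  ...FT
  ....F
  ....T
  ....F
  .F..T
  TT.TT
Step 5: 4 trees catch fire, 4 burn out
  ....F
  .....
  ....F
  .....
  ....F
  TF.TT
Step 6: 2 trees catch fire, 4 burn out
  .....
  .....
  .....
  .....
  .....
  F..TF

.....
.....
.....
.....
.....
F..TF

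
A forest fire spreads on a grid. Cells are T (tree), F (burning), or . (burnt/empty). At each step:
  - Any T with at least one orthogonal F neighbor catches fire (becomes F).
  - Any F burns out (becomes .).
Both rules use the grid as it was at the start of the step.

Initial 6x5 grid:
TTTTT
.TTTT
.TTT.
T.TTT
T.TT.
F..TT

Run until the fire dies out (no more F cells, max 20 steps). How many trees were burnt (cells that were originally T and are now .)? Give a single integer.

Answer: 2

Derivation:
Step 1: +1 fires, +1 burnt (F count now 1)
Step 2: +1 fires, +1 burnt (F count now 1)
Step 3: +0 fires, +1 burnt (F count now 0)
Fire out after step 3
Initially T: 21, now '.': 11
Total burnt (originally-T cells now '.'): 2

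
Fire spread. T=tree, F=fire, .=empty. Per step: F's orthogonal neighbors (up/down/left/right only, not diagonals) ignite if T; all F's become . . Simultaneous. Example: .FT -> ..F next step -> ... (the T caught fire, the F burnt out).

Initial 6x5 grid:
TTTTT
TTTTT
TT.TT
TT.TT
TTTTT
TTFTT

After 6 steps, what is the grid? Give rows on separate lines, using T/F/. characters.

Step 1: 3 trees catch fire, 1 burn out
  TTTTT
  TTTTT
  TT.TT
  TT.TT
  TTFTT
  TF.FT
Step 2: 4 trees catch fire, 3 burn out
  TTTTT
  TTTTT
  TT.TT
  TT.TT
  TF.FT
  F...F
Step 3: 4 trees catch fire, 4 burn out
  TTTTT
  TTTTT
  TT.TT
  TF.FT
  F...F
  .....
Step 4: 4 trees catch fire, 4 burn out
  TTTTT
  TTTTT
  TF.FT
  F...F
  .....
  .....
Step 5: 4 trees catch fire, 4 burn out
  TTTTT
  TFTFT
  F...F
  .....
  .....
  .....
Step 6: 5 trees catch fire, 4 burn out
  TFTFT
  F.F.F
  .....
  .....
  .....
  .....

TFTFT
F.F.F
.....
.....
.....
.....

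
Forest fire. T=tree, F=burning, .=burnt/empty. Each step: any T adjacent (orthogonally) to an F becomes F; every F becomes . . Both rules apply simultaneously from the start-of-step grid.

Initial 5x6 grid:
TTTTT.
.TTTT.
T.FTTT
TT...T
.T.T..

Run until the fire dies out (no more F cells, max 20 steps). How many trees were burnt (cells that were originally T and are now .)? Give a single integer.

Answer: 13

Derivation:
Step 1: +2 fires, +1 burnt (F count now 2)
Step 2: +4 fires, +2 burnt (F count now 4)
Step 3: +4 fires, +4 burnt (F count now 4)
Step 4: +3 fires, +4 burnt (F count now 3)
Step 5: +0 fires, +3 burnt (F count now 0)
Fire out after step 5
Initially T: 18, now '.': 25
Total burnt (originally-T cells now '.'): 13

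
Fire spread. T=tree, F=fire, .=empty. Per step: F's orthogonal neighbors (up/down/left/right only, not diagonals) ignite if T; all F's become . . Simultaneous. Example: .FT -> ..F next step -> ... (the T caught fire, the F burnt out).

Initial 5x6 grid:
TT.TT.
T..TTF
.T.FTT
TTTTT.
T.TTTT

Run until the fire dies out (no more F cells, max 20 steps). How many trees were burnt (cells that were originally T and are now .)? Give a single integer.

Step 1: +5 fires, +2 burnt (F count now 5)
Step 2: +5 fires, +5 burnt (F count now 5)
Step 3: +3 fires, +5 burnt (F count now 3)
Step 4: +3 fires, +3 burnt (F count now 3)
Step 5: +1 fires, +3 burnt (F count now 1)
Step 6: +0 fires, +1 burnt (F count now 0)
Fire out after step 6
Initially T: 20, now '.': 27
Total burnt (originally-T cells now '.'): 17

Answer: 17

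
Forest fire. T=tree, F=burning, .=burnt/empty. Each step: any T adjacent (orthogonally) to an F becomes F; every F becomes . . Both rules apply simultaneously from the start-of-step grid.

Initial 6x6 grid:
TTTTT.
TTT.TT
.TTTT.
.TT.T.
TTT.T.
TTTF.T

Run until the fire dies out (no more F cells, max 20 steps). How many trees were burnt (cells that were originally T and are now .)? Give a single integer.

Answer: 24

Derivation:
Step 1: +1 fires, +1 burnt (F count now 1)
Step 2: +2 fires, +1 burnt (F count now 2)
Step 3: +3 fires, +2 burnt (F count now 3)
Step 4: +3 fires, +3 burnt (F count now 3)
Step 5: +3 fires, +3 burnt (F count now 3)
Step 6: +3 fires, +3 burnt (F count now 3)
Step 7: +5 fires, +3 burnt (F count now 5)
Step 8: +4 fires, +5 burnt (F count now 4)
Step 9: +0 fires, +4 burnt (F count now 0)
Fire out after step 9
Initially T: 25, now '.': 35
Total burnt (originally-T cells now '.'): 24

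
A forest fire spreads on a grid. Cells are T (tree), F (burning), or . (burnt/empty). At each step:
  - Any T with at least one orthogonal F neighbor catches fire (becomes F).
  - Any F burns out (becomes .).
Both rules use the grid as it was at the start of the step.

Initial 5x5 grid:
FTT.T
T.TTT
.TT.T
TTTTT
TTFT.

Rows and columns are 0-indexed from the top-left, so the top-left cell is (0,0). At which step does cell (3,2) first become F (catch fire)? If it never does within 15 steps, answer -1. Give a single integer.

Step 1: cell (3,2)='F' (+5 fires, +2 burnt)
  -> target ignites at step 1
Step 2: cell (3,2)='.' (+5 fires, +5 burnt)
Step 3: cell (3,2)='.' (+4 fires, +5 burnt)
Step 4: cell (3,2)='.' (+2 fires, +4 burnt)
Step 5: cell (3,2)='.' (+1 fires, +2 burnt)
Step 6: cell (3,2)='.' (+1 fires, +1 burnt)
Step 7: cell (3,2)='.' (+0 fires, +1 burnt)
  fire out at step 7

1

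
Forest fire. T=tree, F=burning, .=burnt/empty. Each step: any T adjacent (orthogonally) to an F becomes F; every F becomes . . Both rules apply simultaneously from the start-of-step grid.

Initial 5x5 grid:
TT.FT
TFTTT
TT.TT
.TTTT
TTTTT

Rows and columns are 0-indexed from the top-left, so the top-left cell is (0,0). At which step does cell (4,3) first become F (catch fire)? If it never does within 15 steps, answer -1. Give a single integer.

Step 1: cell (4,3)='T' (+6 fires, +2 burnt)
Step 2: cell (4,3)='T' (+5 fires, +6 burnt)
Step 3: cell (4,3)='T' (+4 fires, +5 burnt)
Step 4: cell (4,3)='F' (+4 fires, +4 burnt)
  -> target ignites at step 4
Step 5: cell (4,3)='.' (+1 fires, +4 burnt)
Step 6: cell (4,3)='.' (+0 fires, +1 burnt)
  fire out at step 6

4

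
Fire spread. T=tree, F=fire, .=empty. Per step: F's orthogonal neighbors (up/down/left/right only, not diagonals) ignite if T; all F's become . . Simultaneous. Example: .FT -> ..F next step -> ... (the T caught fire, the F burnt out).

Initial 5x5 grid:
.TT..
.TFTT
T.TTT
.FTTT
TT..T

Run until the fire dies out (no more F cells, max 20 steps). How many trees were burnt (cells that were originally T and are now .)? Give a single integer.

Answer: 14

Derivation:
Step 1: +6 fires, +2 burnt (F count now 6)
Step 2: +5 fires, +6 burnt (F count now 5)
Step 3: +2 fires, +5 burnt (F count now 2)
Step 4: +1 fires, +2 burnt (F count now 1)
Step 5: +0 fires, +1 burnt (F count now 0)
Fire out after step 5
Initially T: 15, now '.': 24
Total burnt (originally-T cells now '.'): 14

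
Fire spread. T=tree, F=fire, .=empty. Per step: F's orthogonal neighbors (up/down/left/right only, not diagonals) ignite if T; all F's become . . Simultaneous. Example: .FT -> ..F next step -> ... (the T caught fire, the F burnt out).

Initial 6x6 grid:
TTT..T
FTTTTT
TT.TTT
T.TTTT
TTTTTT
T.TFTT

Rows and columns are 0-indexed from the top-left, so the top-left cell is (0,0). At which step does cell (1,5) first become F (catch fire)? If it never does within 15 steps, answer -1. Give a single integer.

Step 1: cell (1,5)='T' (+6 fires, +2 burnt)
Step 2: cell (1,5)='T' (+8 fires, +6 burnt)
Step 3: cell (1,5)='T' (+8 fires, +8 burnt)
Step 4: cell (1,5)='T' (+4 fires, +8 burnt)
Step 5: cell (1,5)='F' (+2 fires, +4 burnt)
  -> target ignites at step 5
Step 6: cell (1,5)='.' (+1 fires, +2 burnt)
Step 7: cell (1,5)='.' (+0 fires, +1 burnt)
  fire out at step 7

5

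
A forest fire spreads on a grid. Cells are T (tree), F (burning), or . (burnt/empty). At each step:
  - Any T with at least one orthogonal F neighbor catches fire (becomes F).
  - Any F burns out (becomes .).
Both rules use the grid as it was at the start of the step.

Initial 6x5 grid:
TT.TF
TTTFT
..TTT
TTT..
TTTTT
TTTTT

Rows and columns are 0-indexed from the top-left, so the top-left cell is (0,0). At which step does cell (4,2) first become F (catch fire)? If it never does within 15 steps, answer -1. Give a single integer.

Step 1: cell (4,2)='T' (+4 fires, +2 burnt)
Step 2: cell (4,2)='T' (+3 fires, +4 burnt)
Step 3: cell (4,2)='T' (+3 fires, +3 burnt)
Step 4: cell (4,2)='F' (+3 fires, +3 burnt)
  -> target ignites at step 4
Step 5: cell (4,2)='.' (+4 fires, +3 burnt)
Step 6: cell (4,2)='.' (+4 fires, +4 burnt)
Step 7: cell (4,2)='.' (+2 fires, +4 burnt)
Step 8: cell (4,2)='.' (+0 fires, +2 burnt)
  fire out at step 8

4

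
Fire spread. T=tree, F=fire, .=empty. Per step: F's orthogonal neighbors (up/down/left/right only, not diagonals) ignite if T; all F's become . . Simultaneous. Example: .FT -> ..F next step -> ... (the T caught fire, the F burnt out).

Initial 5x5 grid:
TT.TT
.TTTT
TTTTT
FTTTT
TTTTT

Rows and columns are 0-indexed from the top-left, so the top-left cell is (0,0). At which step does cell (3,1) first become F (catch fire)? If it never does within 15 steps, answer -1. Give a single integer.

Step 1: cell (3,1)='F' (+3 fires, +1 burnt)
  -> target ignites at step 1
Step 2: cell (3,1)='.' (+3 fires, +3 burnt)
Step 3: cell (3,1)='.' (+4 fires, +3 burnt)
Step 4: cell (3,1)='.' (+5 fires, +4 burnt)
Step 5: cell (3,1)='.' (+4 fires, +5 burnt)
Step 6: cell (3,1)='.' (+2 fires, +4 burnt)
Step 7: cell (3,1)='.' (+1 fires, +2 burnt)
Step 8: cell (3,1)='.' (+0 fires, +1 burnt)
  fire out at step 8

1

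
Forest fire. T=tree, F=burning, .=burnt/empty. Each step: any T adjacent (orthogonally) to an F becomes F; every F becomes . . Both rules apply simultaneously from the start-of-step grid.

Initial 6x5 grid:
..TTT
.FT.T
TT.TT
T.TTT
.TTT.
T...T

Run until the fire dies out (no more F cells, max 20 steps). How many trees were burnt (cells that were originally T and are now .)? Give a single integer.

Step 1: +2 fires, +1 burnt (F count now 2)
Step 2: +2 fires, +2 burnt (F count now 2)
Step 3: +2 fires, +2 burnt (F count now 2)
Step 4: +1 fires, +2 burnt (F count now 1)
Step 5: +1 fires, +1 burnt (F count now 1)
Step 6: +1 fires, +1 burnt (F count now 1)
Step 7: +2 fires, +1 burnt (F count now 2)
Step 8: +1 fires, +2 burnt (F count now 1)
Step 9: +2 fires, +1 burnt (F count now 2)
Step 10: +1 fires, +2 burnt (F count now 1)
Step 11: +1 fires, +1 burnt (F count now 1)
Step 12: +0 fires, +1 burnt (F count now 0)
Fire out after step 12
Initially T: 18, now '.': 28
Total burnt (originally-T cells now '.'): 16

Answer: 16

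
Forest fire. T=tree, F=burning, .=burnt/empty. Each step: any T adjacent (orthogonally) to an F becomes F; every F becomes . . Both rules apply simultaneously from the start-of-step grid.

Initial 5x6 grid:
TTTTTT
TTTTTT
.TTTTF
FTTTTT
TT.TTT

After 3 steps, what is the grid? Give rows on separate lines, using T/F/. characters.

Step 1: 5 trees catch fire, 2 burn out
  TTTTTT
  TTTTTF
  .TTTF.
  .FTTTF
  FT.TTT
Step 2: 8 trees catch fire, 5 burn out
  TTTTTF
  TTTTF.
  .FTF..
  ..FTF.
  .F.TTF
Step 3: 6 trees catch fire, 8 burn out
  TTTTF.
  TFTF..
  ..F...
  ...F..
  ...TF.

TTTTF.
TFTF..
..F...
...F..
...TF.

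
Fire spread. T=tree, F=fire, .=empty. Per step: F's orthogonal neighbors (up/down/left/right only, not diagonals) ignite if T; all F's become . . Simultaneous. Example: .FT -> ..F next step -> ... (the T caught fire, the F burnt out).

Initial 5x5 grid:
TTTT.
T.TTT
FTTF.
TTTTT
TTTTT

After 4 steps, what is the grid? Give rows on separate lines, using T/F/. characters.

Step 1: 6 trees catch fire, 2 burn out
  TTTT.
  F.TFT
  .FF..
  FTTFT
  TTTTT
Step 2: 9 trees catch fire, 6 burn out
  FTTF.
  ..F.F
  .....
  .FF.F
  FTTFT
Step 3: 5 trees catch fire, 9 burn out
  .FF..
  .....
  .....
  .....
  .FF.F
Step 4: 0 trees catch fire, 5 burn out
  .....
  .....
  .....
  .....
  .....

.....
.....
.....
.....
.....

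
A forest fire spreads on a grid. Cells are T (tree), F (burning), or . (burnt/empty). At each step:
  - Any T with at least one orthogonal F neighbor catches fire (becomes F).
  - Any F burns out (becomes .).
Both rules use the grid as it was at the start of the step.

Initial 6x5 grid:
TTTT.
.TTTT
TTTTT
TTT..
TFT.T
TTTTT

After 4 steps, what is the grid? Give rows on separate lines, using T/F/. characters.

Step 1: 4 trees catch fire, 1 burn out
  TTTT.
  .TTTT
  TTTTT
  TFT..
  F.F.T
  TFTTT
Step 2: 5 trees catch fire, 4 burn out
  TTTT.
  .TTTT
  TFTTT
  F.F..
  ....T
  F.FTT
Step 3: 4 trees catch fire, 5 burn out
  TTTT.
  .FTTT
  F.FTT
  .....
  ....T
  ...FT
Step 4: 4 trees catch fire, 4 burn out
  TFTT.
  ..FTT
  ...FT
  .....
  ....T
  ....F

TFTT.
..FTT
...FT
.....
....T
....F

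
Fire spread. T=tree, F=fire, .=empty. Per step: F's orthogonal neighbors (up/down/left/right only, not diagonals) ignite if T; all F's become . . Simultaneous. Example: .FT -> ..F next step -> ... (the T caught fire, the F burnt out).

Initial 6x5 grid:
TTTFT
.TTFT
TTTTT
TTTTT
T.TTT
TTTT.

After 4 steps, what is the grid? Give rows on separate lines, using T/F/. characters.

Step 1: 5 trees catch fire, 2 burn out
  TTF.F
  .TF.F
  TTTFT
  TTTTT
  T.TTT
  TTTT.
Step 2: 5 trees catch fire, 5 burn out
  TF...
  .F...
  TTF.F
  TTTFT
  T.TTT
  TTTT.
Step 3: 5 trees catch fire, 5 burn out
  F....
  .....
  TF...
  TTF.F
  T.TFT
  TTTT.
Step 4: 5 trees catch fire, 5 burn out
  .....
  .....
  F....
  TF...
  T.F.F
  TTTF.

.....
.....
F....
TF...
T.F.F
TTTF.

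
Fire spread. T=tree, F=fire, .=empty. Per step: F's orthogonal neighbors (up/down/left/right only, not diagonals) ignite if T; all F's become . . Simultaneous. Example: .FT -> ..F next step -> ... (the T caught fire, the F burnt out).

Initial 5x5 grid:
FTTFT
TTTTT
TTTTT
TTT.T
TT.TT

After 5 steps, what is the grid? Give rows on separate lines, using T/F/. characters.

Step 1: 5 trees catch fire, 2 burn out
  .FF.F
  FTTFT
  TTTTT
  TTT.T
  TT.TT
Step 2: 5 trees catch fire, 5 burn out
  .....
  .FF.F
  FTTFT
  TTT.T
  TT.TT
Step 3: 4 trees catch fire, 5 burn out
  .....
  .....
  .FF.F
  FTT.T
  TT.TT
Step 4: 4 trees catch fire, 4 burn out
  .....
  .....
  .....
  .FF.F
  FT.TT
Step 5: 2 trees catch fire, 4 burn out
  .....
  .....
  .....
  .....
  .F.TF

.....
.....
.....
.....
.F.TF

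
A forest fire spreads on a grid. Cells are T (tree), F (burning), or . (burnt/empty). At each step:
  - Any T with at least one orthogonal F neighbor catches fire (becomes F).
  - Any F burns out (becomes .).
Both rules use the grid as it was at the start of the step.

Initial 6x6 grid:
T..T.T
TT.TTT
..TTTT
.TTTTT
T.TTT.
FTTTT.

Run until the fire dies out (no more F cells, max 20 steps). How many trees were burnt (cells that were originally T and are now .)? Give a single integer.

Answer: 22

Derivation:
Step 1: +2 fires, +1 burnt (F count now 2)
Step 2: +1 fires, +2 burnt (F count now 1)
Step 3: +2 fires, +1 burnt (F count now 2)
Step 4: +3 fires, +2 burnt (F count now 3)
Step 5: +4 fires, +3 burnt (F count now 4)
Step 6: +2 fires, +4 burnt (F count now 2)
Step 7: +3 fires, +2 burnt (F count now 3)
Step 8: +3 fires, +3 burnt (F count now 3)
Step 9: +1 fires, +3 burnt (F count now 1)
Step 10: +1 fires, +1 burnt (F count now 1)
Step 11: +0 fires, +1 burnt (F count now 0)
Fire out after step 11
Initially T: 25, now '.': 33
Total burnt (originally-T cells now '.'): 22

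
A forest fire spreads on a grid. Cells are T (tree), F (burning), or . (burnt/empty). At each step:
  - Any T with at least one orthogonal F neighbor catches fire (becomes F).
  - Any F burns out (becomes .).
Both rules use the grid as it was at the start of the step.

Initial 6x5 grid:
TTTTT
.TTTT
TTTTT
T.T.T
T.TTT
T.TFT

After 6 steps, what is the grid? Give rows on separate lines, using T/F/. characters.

Step 1: 3 trees catch fire, 1 burn out
  TTTTT
  .TTTT
  TTTTT
  T.T.T
  T.TFT
  T.F.F
Step 2: 2 trees catch fire, 3 burn out
  TTTTT
  .TTTT
  TTTTT
  T.T.T
  T.F.F
  T....
Step 3: 2 trees catch fire, 2 burn out
  TTTTT
  .TTTT
  TTTTT
  T.F.F
  T....
  T....
Step 4: 2 trees catch fire, 2 burn out
  TTTTT
  .TTTT
  TTFTF
  T....
  T....
  T....
Step 5: 4 trees catch fire, 2 burn out
  TTTTT
  .TFTF
  TF.F.
  T....
  T....
  T....
Step 6: 5 trees catch fire, 4 burn out
  TTFTF
  .F.F.
  F....
  T....
  T....
  T....

TTFTF
.F.F.
F....
T....
T....
T....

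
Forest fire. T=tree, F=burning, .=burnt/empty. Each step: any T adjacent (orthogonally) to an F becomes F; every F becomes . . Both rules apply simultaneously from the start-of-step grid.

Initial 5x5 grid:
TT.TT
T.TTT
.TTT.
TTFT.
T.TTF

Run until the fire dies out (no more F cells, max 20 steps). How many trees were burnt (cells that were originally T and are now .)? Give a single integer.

Step 1: +5 fires, +2 burnt (F count now 5)
Step 2: +4 fires, +5 burnt (F count now 4)
Step 3: +2 fires, +4 burnt (F count now 2)
Step 4: +2 fires, +2 burnt (F count now 2)
Step 5: +1 fires, +2 burnt (F count now 1)
Step 6: +0 fires, +1 burnt (F count now 0)
Fire out after step 6
Initially T: 17, now '.': 22
Total burnt (originally-T cells now '.'): 14

Answer: 14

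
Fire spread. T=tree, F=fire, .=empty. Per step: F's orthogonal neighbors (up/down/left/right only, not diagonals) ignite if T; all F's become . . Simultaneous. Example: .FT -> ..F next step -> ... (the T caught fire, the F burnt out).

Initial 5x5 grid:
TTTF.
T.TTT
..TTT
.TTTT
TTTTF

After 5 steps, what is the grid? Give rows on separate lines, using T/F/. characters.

Step 1: 4 trees catch fire, 2 burn out
  TTF..
  T.TFT
  ..TTT
  .TTTF
  TTTF.
Step 2: 7 trees catch fire, 4 burn out
  TF...
  T.F.F
  ..TFF
  .TTF.
  TTF..
Step 3: 4 trees catch fire, 7 burn out
  F....
  T....
  ..F..
  .TF..
  TF...
Step 4: 3 trees catch fire, 4 burn out
  .....
  F....
  .....
  .F...
  F....
Step 5: 0 trees catch fire, 3 burn out
  .....
  .....
  .....
  .....
  .....

.....
.....
.....
.....
.....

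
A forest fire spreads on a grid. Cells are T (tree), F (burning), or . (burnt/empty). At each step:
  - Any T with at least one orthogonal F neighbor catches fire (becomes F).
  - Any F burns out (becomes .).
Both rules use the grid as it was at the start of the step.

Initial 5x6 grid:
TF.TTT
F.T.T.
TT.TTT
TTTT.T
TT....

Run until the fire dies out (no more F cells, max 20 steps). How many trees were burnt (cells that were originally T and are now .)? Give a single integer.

Answer: 17

Derivation:
Step 1: +2 fires, +2 burnt (F count now 2)
Step 2: +2 fires, +2 burnt (F count now 2)
Step 3: +2 fires, +2 burnt (F count now 2)
Step 4: +2 fires, +2 burnt (F count now 2)
Step 5: +1 fires, +2 burnt (F count now 1)
Step 6: +1 fires, +1 burnt (F count now 1)
Step 7: +1 fires, +1 burnt (F count now 1)
Step 8: +2 fires, +1 burnt (F count now 2)
Step 9: +2 fires, +2 burnt (F count now 2)
Step 10: +2 fires, +2 burnt (F count now 2)
Step 11: +0 fires, +2 burnt (F count now 0)
Fire out after step 11
Initially T: 18, now '.': 29
Total burnt (originally-T cells now '.'): 17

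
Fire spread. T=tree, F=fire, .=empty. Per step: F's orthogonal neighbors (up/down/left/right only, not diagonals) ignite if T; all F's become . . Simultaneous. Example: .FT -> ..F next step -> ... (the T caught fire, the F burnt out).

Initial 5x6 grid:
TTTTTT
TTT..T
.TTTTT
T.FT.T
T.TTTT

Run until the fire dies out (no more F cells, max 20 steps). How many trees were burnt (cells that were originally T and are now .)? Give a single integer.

Step 1: +3 fires, +1 burnt (F count now 3)
Step 2: +4 fires, +3 burnt (F count now 4)
Step 3: +4 fires, +4 burnt (F count now 4)
Step 4: +5 fires, +4 burnt (F count now 5)
Step 5: +4 fires, +5 burnt (F count now 4)
Step 6: +1 fires, +4 burnt (F count now 1)
Step 7: +0 fires, +1 burnt (F count now 0)
Fire out after step 7
Initially T: 23, now '.': 28
Total burnt (originally-T cells now '.'): 21

Answer: 21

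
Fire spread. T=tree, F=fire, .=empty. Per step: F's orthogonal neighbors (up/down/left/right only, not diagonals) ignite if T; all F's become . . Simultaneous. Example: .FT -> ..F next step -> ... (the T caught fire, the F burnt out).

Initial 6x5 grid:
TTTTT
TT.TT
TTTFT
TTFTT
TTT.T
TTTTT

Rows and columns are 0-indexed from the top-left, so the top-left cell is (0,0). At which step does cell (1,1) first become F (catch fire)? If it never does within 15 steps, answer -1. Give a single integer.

Step 1: cell (1,1)='T' (+6 fires, +2 burnt)
Step 2: cell (1,1)='T' (+7 fires, +6 burnt)
Step 3: cell (1,1)='F' (+8 fires, +7 burnt)
  -> target ignites at step 3
Step 4: cell (1,1)='.' (+4 fires, +8 burnt)
Step 5: cell (1,1)='.' (+1 fires, +4 burnt)
Step 6: cell (1,1)='.' (+0 fires, +1 burnt)
  fire out at step 6

3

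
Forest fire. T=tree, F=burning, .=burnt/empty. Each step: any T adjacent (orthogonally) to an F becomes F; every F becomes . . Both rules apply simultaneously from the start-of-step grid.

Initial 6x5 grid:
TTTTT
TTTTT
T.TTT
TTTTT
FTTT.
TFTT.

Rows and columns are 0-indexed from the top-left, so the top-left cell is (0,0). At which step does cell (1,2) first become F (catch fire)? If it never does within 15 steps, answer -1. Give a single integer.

Step 1: cell (1,2)='T' (+4 fires, +2 burnt)
Step 2: cell (1,2)='T' (+4 fires, +4 burnt)
Step 3: cell (1,2)='T' (+3 fires, +4 burnt)
Step 4: cell (1,2)='T' (+4 fires, +3 burnt)
Step 5: cell (1,2)='F' (+4 fires, +4 burnt)
  -> target ignites at step 5
Step 6: cell (1,2)='.' (+3 fires, +4 burnt)
Step 7: cell (1,2)='.' (+2 fires, +3 burnt)
Step 8: cell (1,2)='.' (+1 fires, +2 burnt)
Step 9: cell (1,2)='.' (+0 fires, +1 burnt)
  fire out at step 9

5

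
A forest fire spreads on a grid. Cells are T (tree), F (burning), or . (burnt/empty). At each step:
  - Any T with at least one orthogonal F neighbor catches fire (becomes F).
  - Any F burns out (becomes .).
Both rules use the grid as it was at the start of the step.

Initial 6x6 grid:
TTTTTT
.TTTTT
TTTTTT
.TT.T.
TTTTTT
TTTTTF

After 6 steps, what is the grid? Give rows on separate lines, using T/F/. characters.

Step 1: 2 trees catch fire, 1 burn out
  TTTTTT
  .TTTTT
  TTTTTT
  .TT.T.
  TTTTTF
  TTTTF.
Step 2: 2 trees catch fire, 2 burn out
  TTTTTT
  .TTTTT
  TTTTTT
  .TT.T.
  TTTTF.
  TTTF..
Step 3: 3 trees catch fire, 2 burn out
  TTTTTT
  .TTTTT
  TTTTTT
  .TT.F.
  TTTF..
  TTF...
Step 4: 3 trees catch fire, 3 burn out
  TTTTTT
  .TTTTT
  TTTTFT
  .TT...
  TTF...
  TF....
Step 5: 6 trees catch fire, 3 burn out
  TTTTTT
  .TTTFT
  TTTF.F
  .TF...
  TF....
  F.....
Step 6: 6 trees catch fire, 6 burn out
  TTTTFT
  .TTF.F
  TTF...
  .F....
  F.....
  ......

TTTTFT
.TTF.F
TTF...
.F....
F.....
......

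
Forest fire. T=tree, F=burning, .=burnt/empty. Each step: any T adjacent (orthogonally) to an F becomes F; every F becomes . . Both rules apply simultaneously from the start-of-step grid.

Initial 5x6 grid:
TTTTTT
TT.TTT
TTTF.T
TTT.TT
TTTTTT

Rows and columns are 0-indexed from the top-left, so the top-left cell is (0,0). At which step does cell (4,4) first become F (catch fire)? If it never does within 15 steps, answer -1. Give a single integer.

Step 1: cell (4,4)='T' (+2 fires, +1 burnt)
Step 2: cell (4,4)='T' (+4 fires, +2 burnt)
Step 3: cell (4,4)='T' (+7 fires, +4 burnt)
Step 4: cell (4,4)='T' (+7 fires, +7 burnt)
Step 5: cell (4,4)='F' (+4 fires, +7 burnt)
  -> target ignites at step 5
Step 6: cell (4,4)='.' (+2 fires, +4 burnt)
Step 7: cell (4,4)='.' (+0 fires, +2 burnt)
  fire out at step 7

5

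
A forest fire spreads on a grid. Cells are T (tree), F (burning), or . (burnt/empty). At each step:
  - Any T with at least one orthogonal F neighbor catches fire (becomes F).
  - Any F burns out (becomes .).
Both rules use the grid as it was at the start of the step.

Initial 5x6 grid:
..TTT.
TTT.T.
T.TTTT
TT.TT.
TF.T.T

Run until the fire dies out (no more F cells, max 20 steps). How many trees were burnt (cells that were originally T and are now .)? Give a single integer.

Step 1: +2 fires, +1 burnt (F count now 2)
Step 2: +1 fires, +2 burnt (F count now 1)
Step 3: +1 fires, +1 burnt (F count now 1)
Step 4: +1 fires, +1 burnt (F count now 1)
Step 5: +1 fires, +1 burnt (F count now 1)
Step 6: +1 fires, +1 burnt (F count now 1)
Step 7: +2 fires, +1 burnt (F count now 2)
Step 8: +2 fires, +2 burnt (F count now 2)
Step 9: +3 fires, +2 burnt (F count now 3)
Step 10: +4 fires, +3 burnt (F count now 4)
Step 11: +0 fires, +4 burnt (F count now 0)
Fire out after step 11
Initially T: 19, now '.': 29
Total burnt (originally-T cells now '.'): 18

Answer: 18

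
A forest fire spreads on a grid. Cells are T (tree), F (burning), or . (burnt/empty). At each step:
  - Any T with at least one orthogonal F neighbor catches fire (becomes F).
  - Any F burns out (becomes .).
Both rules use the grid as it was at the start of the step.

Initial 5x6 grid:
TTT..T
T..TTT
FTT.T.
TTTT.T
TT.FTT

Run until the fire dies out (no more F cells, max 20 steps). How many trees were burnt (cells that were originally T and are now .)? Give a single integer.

Answer: 15

Derivation:
Step 1: +5 fires, +2 burnt (F count now 5)
Step 2: +6 fires, +5 burnt (F count now 6)
Step 3: +3 fires, +6 burnt (F count now 3)
Step 4: +1 fires, +3 burnt (F count now 1)
Step 5: +0 fires, +1 burnt (F count now 0)
Fire out after step 5
Initially T: 20, now '.': 25
Total burnt (originally-T cells now '.'): 15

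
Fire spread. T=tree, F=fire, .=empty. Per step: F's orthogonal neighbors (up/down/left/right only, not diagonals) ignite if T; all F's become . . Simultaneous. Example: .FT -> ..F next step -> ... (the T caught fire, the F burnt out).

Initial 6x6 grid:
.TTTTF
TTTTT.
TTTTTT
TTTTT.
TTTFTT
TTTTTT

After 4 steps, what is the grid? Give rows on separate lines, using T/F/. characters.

Step 1: 5 trees catch fire, 2 burn out
  .TTTF.
  TTTTT.
  TTTTTT
  TTTFT.
  TTF.FT
  TTTFTT
Step 2: 9 trees catch fire, 5 burn out
  .TTF..
  TTTTF.
  TTTFTT
  TTF.F.
  TF...F
  TTF.FT
Step 3: 8 trees catch fire, 9 burn out
  .TF...
  TTTF..
  TTF.FT
  TF....
  F.....
  TF...F
Step 4: 6 trees catch fire, 8 burn out
  .F....
  TTF...
  TF...F
  F.....
  ......
  F.....

.F....
TTF...
TF...F
F.....
......
F.....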